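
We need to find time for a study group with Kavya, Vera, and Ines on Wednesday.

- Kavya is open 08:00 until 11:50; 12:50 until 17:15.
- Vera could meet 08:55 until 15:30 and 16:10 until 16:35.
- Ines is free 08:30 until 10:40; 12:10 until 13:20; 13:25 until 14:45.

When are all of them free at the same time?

08:55-10:40, 12:50-13:20, 13:25-14:45

Kavya ∩ Vera: 08:55-11:50, 12:50-15:30, 16:10-16:35.
Kavya ∩ Vera ∩ Ines: 08:55-10:40, 12:50-13:20, 13:25-14:45.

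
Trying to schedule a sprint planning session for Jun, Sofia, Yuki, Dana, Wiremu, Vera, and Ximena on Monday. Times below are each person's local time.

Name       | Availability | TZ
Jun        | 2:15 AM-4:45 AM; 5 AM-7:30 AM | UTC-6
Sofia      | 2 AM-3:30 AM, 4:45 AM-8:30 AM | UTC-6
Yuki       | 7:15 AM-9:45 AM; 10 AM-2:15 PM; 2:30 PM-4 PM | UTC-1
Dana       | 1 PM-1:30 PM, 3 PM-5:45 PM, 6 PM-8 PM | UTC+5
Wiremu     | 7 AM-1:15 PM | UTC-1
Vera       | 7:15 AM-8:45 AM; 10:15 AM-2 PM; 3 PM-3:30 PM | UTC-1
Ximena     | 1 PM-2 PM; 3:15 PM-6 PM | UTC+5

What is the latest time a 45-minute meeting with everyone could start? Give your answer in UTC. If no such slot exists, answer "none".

Jun in UTC: 08:15-10:45, 11:00-13:30 (add 6h to convert from UTC-6).
Sofia in UTC: 08:00-09:30, 10:45-14:30 (add 6h to convert from UTC-6).
Yuki in UTC: 08:15-10:45, 11:00-15:15, 15:30-17:00 (add 1h to convert from UTC-1).
Dana in UTC: 08:00-08:30, 10:00-12:45, 13:00-15:00 (subtract 5h to convert from UTC+5).
Wiremu in UTC: 08:00-14:15 (add 1h to convert from UTC-1).
Vera in UTC: 08:15-09:45, 11:15-15:00, 16:00-16:30 (add 1h to convert from UTC-1).
Ximena in UTC: 08:00-09:00, 10:15-13:00 (subtract 5h to convert from UTC+5).
Jun ∩ Sofia: 08:15-09:30, 11:00-13:30.
Jun ∩ Sofia ∩ Yuki: 08:15-09:30, 11:00-13:30.
Jun ∩ Sofia ∩ Yuki ∩ Dana: 08:15-08:30, 11:00-12:45, 13:00-13:30.
Jun ∩ Sofia ∩ Yuki ∩ Dana ∩ Wiremu: 08:15-08:30, 11:00-12:45, 13:00-13:30.
Jun ∩ Sofia ∩ Yuki ∩ Dana ∩ Wiremu ∩ Vera: 08:15-08:30, 11:15-12:45, 13:00-13:30.
Jun ∩ Sofia ∩ Yuki ∩ Dana ∩ Wiremu ∩ Vera ∩ Ximena: 08:15-08:30, 11:15-12:45.
The last common window of at least 45 minutes is 11:15-12:45; a 45-minute meeting can start as late as 12:00 and still end by 12:45.

12:00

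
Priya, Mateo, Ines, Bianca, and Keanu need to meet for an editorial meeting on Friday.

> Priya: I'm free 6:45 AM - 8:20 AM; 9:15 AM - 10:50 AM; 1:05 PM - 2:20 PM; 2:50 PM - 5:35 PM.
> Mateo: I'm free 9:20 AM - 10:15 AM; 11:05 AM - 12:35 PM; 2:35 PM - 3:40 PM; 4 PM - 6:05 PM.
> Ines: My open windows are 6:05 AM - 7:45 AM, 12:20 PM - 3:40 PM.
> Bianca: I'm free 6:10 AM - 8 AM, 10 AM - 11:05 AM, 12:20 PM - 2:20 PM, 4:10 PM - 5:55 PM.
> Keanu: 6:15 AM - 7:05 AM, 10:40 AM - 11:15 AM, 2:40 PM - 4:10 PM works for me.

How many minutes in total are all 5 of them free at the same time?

0

Priya ∩ Mateo: 09:20-10:15, 14:50-15:40, 16:00-17:35.
Priya ∩ Mateo ∩ Ines: 14:50-15:40.
Priya ∩ Mateo ∩ Ines ∩ Bianca: ∅.
Priya ∩ Mateo ∩ Ines ∩ Bianca ∩ Keanu: ∅.
There is no time when everyone is free.
There is no common window, so the total is 0 minutes.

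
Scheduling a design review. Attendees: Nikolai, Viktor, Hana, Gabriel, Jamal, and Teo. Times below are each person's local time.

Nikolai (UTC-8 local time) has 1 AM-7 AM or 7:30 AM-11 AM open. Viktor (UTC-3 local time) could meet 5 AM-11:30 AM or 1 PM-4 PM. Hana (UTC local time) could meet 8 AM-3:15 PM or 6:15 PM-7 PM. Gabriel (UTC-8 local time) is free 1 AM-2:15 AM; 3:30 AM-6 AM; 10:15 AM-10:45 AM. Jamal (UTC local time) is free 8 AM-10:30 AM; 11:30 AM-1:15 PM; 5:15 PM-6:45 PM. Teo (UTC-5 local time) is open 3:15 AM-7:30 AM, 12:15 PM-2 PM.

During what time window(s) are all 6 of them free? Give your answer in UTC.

Nikolai in UTC: 09:00-15:00, 15:30-19:00 (add 8h to convert from UTC-8).
Viktor in UTC: 08:00-14:30, 16:00-19:00 (add 3h to convert from UTC-3).
Hana in UTC: 08:00-15:15, 18:15-19:00.
Gabriel in UTC: 09:00-10:15, 11:30-14:00, 18:15-18:45 (add 8h to convert from UTC-8).
Jamal in UTC: 08:00-10:30, 11:30-13:15, 17:15-18:45.
Teo in UTC: 08:15-12:30, 17:15-19:00 (add 5h to convert from UTC-5).
Nikolai ∩ Viktor: 09:00-14:30, 16:00-19:00.
Nikolai ∩ Viktor ∩ Hana: 09:00-14:30, 18:15-19:00.
Nikolai ∩ Viktor ∩ Hana ∩ Gabriel: 09:00-10:15, 11:30-14:00, 18:15-18:45.
Nikolai ∩ Viktor ∩ Hana ∩ Gabriel ∩ Jamal: 09:00-10:15, 11:30-13:15, 18:15-18:45.
Nikolai ∩ Viktor ∩ Hana ∩ Gabriel ∩ Jamal ∩ Teo: 09:00-10:15, 11:30-12:30, 18:15-18:45.
So the common availability across everyone is 09:00-10:15, 11:30-12:30, 18:15-18:45.

09:00-10:15, 11:30-12:30, 18:15-18:45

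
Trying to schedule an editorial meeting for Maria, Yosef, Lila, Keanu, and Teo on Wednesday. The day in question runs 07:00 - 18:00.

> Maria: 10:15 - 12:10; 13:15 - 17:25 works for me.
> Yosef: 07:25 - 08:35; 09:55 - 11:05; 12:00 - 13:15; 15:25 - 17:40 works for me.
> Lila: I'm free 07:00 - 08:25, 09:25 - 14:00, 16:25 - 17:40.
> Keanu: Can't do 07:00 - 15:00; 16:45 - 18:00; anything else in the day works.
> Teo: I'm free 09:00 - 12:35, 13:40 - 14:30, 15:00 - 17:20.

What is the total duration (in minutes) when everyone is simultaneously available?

Maria free: 10:15-12:10, 13:15-17:25.
Yosef free: 07:25-08:35, 09:55-11:05, 12:00-13:15, 15:25-17:40.
Lila free: 07:00-08:25, 09:25-14:00, 16:25-17:40.
Keanu free: 15:00-16:45 (invert busy blocks within the working day).
Teo free: 09:00-12:35, 13:40-14:30, 15:00-17:20.
Maria ∩ Yosef: 10:15-11:05, 12:00-12:10, 15:25-17:25.
Maria ∩ Yosef ∩ Lila: 10:15-11:05, 12:00-12:10, 16:25-17:25.
Maria ∩ Yosef ∩ Lila ∩ Keanu: 16:25-16:45.
Maria ∩ Yosef ∩ Lila ∩ Keanu ∩ Teo: 16:25-16:45.
That's a single block of 20 minutes.

20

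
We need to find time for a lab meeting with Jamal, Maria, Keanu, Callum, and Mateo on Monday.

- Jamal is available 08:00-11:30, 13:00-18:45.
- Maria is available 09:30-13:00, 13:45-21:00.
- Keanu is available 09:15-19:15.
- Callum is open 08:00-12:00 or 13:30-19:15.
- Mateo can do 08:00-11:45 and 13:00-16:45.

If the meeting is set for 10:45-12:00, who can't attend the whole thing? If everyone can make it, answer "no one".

Jamal, Mateo

Jamal: not fully free for 10:45-12:00. Maria: free for 10:45-12:00. Keanu: free for 10:45-12:00. Callum: free for 10:45-12:00. Mateo: not fully free for 10:45-12:00.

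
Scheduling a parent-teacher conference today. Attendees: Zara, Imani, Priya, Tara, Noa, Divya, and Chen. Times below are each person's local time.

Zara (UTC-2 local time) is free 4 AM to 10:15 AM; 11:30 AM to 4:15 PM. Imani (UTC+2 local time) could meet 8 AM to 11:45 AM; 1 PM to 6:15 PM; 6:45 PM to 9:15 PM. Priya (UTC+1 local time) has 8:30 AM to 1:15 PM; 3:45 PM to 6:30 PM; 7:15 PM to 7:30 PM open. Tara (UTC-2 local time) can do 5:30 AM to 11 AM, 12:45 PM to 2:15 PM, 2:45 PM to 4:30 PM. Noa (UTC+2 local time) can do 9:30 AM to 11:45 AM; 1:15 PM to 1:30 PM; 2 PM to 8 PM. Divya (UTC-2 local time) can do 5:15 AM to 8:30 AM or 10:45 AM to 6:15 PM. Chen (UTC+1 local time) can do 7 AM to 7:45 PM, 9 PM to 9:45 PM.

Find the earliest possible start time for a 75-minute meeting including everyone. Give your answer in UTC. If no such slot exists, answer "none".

Zara in UTC: 06:00-12:15, 13:30-18:15 (add 2h to convert from UTC-2).
Imani in UTC: 06:00-09:45, 11:00-16:15, 16:45-19:15 (subtract 2h to convert from UTC+2).
Priya in UTC: 07:30-12:15, 14:45-17:30, 18:15-18:30 (subtract 1h to convert from UTC+1).
Tara in UTC: 07:30-13:00, 14:45-16:15, 16:45-18:30 (add 2h to convert from UTC-2).
Noa in UTC: 07:30-09:45, 11:15-11:30, 12:00-18:00 (subtract 2h to convert from UTC+2).
Divya in UTC: 07:15-10:30, 12:45-20:15 (add 2h to convert from UTC-2).
Chen in UTC: 06:00-18:45, 20:00-20:45 (subtract 1h to convert from UTC+1).
Zara ∩ Imani: 06:00-09:45, 11:00-12:15, 13:30-16:15, 16:45-18:15.
Zara ∩ Imani ∩ Priya: 07:30-09:45, 11:00-12:15, 14:45-16:15, 16:45-17:30.
Zara ∩ Imani ∩ Priya ∩ Tara: 07:30-09:45, 11:00-12:15, 14:45-16:15, 16:45-17:30.
Zara ∩ Imani ∩ Priya ∩ Tara ∩ Noa: 07:30-09:45, 11:15-11:30, 12:00-12:15, 14:45-16:15, 16:45-17:30.
Zara ∩ Imani ∩ Priya ∩ Tara ∩ Noa ∩ Divya: 07:30-09:45, 14:45-16:15, 16:45-17:30.
Zara ∩ Imani ∩ Priya ∩ Tara ∩ Noa ∩ Divya ∩ Chen: 07:30-09:45, 14:45-16:15, 16:45-17:30.
The first common window of at least 75 minutes is 07:30-09:45, so the earliest start is 07:30.

07:30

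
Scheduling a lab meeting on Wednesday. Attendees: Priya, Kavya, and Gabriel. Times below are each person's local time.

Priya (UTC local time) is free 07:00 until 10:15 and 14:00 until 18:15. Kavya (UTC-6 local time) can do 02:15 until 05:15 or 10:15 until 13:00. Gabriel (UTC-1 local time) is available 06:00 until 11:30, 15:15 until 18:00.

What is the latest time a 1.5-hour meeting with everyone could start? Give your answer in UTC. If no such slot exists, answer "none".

16:45

Priya in UTC: 07:00-10:15, 14:00-18:15.
Kavya in UTC: 08:15-11:15, 16:15-19:00 (add 6h to convert from UTC-6).
Gabriel in UTC: 07:00-12:30, 16:15-19:00 (add 1h to convert from UTC-1).
Priya ∩ Kavya: 08:15-10:15, 16:15-18:15.
Priya ∩ Kavya ∩ Gabriel: 08:15-10:15, 16:15-18:15.
The last common window of at least 90 minutes is 16:15-18:15; a 90-minute meeting can start as late as 16:45 and still end by 18:15.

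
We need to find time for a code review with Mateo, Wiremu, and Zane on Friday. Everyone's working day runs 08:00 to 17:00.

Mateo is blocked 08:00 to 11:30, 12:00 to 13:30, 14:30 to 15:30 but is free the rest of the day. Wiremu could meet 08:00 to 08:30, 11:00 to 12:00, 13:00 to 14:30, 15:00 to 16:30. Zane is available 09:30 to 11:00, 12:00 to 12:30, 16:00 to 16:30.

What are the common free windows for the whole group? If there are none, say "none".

16:00-16:30

Mateo free: 11:30-12:00, 13:30-14:30, 15:30-17:00 (invert busy blocks within the working day).
Wiremu free: 08:00-08:30, 11:00-12:00, 13:00-14:30, 15:00-16:30.
Zane free: 09:30-11:00, 12:00-12:30, 16:00-16:30.
Mateo ∩ Wiremu: 11:30-12:00, 13:30-14:30, 15:30-16:30.
Mateo ∩ Wiremu ∩ Zane: 16:00-16:30.
Those are the intersection windows.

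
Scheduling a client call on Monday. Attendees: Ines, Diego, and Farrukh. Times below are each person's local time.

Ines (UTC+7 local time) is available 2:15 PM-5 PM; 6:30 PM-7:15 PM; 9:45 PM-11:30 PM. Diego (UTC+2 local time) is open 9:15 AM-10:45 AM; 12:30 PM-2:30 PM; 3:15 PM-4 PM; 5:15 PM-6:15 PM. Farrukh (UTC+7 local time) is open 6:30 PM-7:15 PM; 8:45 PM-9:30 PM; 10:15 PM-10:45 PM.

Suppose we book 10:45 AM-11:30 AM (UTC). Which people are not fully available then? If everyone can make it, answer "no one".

Ines in UTC: 07:15-10:00, 11:30-12:15, 14:45-16:30 (subtract 7h to convert from UTC+7).
Diego in UTC: 07:15-08:45, 10:30-12:30, 13:15-14:00, 15:15-16:15 (subtract 2h to convert from UTC+2).
Farrukh in UTC: 11:30-12:15, 13:45-14:30, 15:15-15:45 (subtract 7h to convert from UTC+7).
Ines: not fully free for 10:45-11:30. Diego: free for 10:45-11:30. Farrukh: not fully free for 10:45-11:30.

Farrukh, Ines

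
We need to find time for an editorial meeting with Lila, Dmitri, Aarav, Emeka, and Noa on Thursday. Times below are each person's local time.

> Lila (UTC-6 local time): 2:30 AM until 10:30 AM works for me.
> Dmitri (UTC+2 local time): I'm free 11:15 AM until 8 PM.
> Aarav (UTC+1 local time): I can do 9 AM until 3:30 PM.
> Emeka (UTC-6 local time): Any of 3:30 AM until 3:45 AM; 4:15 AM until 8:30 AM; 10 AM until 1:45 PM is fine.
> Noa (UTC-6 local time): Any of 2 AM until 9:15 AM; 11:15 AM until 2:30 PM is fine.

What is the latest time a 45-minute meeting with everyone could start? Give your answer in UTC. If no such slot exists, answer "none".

Lila in UTC: 08:30-16:30 (add 6h to convert from UTC-6).
Dmitri in UTC: 09:15-18:00 (subtract 2h to convert from UTC+2).
Aarav in UTC: 08:00-14:30 (subtract 1h to convert from UTC+1).
Emeka in UTC: 09:30-09:45, 10:15-14:30, 16:00-19:45 (add 6h to convert from UTC-6).
Noa in UTC: 08:00-15:15, 17:15-20:30 (add 6h to convert from UTC-6).
Lila ∩ Dmitri: 09:15-16:30.
Lila ∩ Dmitri ∩ Aarav: 09:15-14:30.
Lila ∩ Dmitri ∩ Aarav ∩ Emeka: 09:30-09:45, 10:15-14:30.
Lila ∩ Dmitri ∩ Aarav ∩ Emeka ∩ Noa: 09:30-09:45, 10:15-14:30.
The last common window of at least 45 minutes is 10:15-14:30; a 45-minute meeting can start as late as 13:45 and still end by 14:30.

13:45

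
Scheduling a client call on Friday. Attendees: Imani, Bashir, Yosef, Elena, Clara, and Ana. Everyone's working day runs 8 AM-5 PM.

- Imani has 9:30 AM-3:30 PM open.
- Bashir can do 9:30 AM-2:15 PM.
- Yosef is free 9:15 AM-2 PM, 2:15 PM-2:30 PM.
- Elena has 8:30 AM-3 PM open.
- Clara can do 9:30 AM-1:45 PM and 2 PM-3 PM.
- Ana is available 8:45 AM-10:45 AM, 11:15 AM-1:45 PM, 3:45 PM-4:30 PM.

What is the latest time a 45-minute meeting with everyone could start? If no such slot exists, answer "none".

Imani ∩ Bashir: 09:30-14:15.
Imani ∩ Bashir ∩ Yosef: 09:30-14:00.
Imani ∩ Bashir ∩ Yosef ∩ Elena: 09:30-14:00.
Imani ∩ Bashir ∩ Yosef ∩ Elena ∩ Clara: 09:30-13:45.
Imani ∩ Bashir ∩ Yosef ∩ Elena ∩ Clara ∩ Ana: 09:30-10:45, 11:15-13:45.
So the common availability across everyone is 09:30-10:45, 11:15-13:45.
The last common window of at least 45 minutes is 11:15-13:45; a 45-minute meeting can start as late as 13:00 and still end by 13:45.

13:00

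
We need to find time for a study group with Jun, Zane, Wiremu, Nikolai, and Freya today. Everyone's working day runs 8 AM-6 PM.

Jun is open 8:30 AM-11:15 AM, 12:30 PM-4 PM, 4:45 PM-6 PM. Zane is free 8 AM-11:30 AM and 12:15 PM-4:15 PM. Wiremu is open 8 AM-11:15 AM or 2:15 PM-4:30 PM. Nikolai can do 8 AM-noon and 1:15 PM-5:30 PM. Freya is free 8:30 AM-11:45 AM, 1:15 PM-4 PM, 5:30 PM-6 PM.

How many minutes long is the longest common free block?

165

Jun ∩ Zane: 08:30-11:15, 12:30-16:00.
Jun ∩ Zane ∩ Wiremu: 08:30-11:15, 14:15-16:00.
Jun ∩ Zane ∩ Wiremu ∩ Nikolai: 08:30-11:15, 14:15-16:00.
Jun ∩ Zane ∩ Wiremu ∩ Nikolai ∩ Freya: 08:30-11:15, 14:15-16:00.
The longest is 08:30-11:15 at 165 minutes.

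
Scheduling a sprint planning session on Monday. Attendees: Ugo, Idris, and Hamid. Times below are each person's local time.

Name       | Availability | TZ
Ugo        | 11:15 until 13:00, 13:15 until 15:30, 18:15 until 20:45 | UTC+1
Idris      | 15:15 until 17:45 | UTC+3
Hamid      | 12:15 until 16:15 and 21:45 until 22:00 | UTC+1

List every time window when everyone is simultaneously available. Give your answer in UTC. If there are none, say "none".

Ugo in UTC: 10:15-12:00, 12:15-14:30, 17:15-19:45 (subtract 1h to convert from UTC+1).
Idris in UTC: 12:15-14:45 (subtract 3h to convert from UTC+3).
Hamid in UTC: 11:15-15:15, 20:45-21:00 (subtract 1h to convert from UTC+1).
Ugo ∩ Idris: 12:15-14:30.
Ugo ∩ Idris ∩ Hamid: 12:15-14:30.

12:15-14:30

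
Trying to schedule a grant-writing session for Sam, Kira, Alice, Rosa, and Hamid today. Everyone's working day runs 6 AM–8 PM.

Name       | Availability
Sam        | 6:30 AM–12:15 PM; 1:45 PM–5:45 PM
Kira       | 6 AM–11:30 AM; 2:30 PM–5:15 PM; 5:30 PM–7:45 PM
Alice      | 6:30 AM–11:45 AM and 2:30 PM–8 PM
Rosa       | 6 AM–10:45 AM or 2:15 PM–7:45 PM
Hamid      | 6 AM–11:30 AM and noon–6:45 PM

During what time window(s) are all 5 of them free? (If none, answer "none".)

Sam ∩ Kira: 06:30-11:30, 14:30-17:15, 17:30-17:45.
Sam ∩ Kira ∩ Alice: 06:30-11:30, 14:30-17:15, 17:30-17:45.
Sam ∩ Kira ∩ Alice ∩ Rosa: 06:30-10:45, 14:30-17:15, 17:30-17:45.
Sam ∩ Kira ∩ Alice ∩ Rosa ∩ Hamid: 06:30-10:45, 14:30-17:15, 17:30-17:45.

06:30-10:45, 14:30-17:15, 17:30-17:45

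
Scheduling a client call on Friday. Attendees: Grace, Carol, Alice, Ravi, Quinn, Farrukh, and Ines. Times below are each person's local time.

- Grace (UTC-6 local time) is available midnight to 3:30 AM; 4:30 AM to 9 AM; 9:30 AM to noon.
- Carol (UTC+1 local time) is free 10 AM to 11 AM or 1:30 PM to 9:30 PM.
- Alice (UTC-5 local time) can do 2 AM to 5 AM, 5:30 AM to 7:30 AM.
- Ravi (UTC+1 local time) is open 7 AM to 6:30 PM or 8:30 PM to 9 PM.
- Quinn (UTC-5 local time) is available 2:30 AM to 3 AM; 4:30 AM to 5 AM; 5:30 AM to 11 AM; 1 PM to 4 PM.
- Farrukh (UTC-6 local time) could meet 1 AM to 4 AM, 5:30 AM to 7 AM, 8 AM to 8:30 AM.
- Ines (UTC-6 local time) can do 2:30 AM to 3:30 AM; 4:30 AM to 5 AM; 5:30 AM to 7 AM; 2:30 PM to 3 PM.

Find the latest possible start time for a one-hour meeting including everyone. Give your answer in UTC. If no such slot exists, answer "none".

none

Grace in UTC: 06:00-09:30, 10:30-15:00, 15:30-18:00 (add 6h to convert from UTC-6).
Carol in UTC: 09:00-10:00, 12:30-20:30 (subtract 1h to convert from UTC+1).
Alice in UTC: 07:00-10:00, 10:30-12:30 (add 5h to convert from UTC-5).
Ravi in UTC: 06:00-17:30, 19:30-20:00 (subtract 1h to convert from UTC+1).
Quinn in UTC: 07:30-08:00, 09:30-10:00, 10:30-16:00, 18:00-21:00 (add 5h to convert from UTC-5).
Farrukh in UTC: 07:00-10:00, 11:30-13:00, 14:00-14:30 (add 6h to convert from UTC-6).
Ines in UTC: 08:30-09:30, 10:30-11:00, 11:30-13:00, 20:30-21:00 (add 6h to convert from UTC-6).
Grace ∩ Carol: 09:00-09:30, 12:30-15:00, 15:30-18:00.
Grace ∩ Carol ∩ Alice: 09:00-09:30.
Grace ∩ Carol ∩ Alice ∩ Ravi: 09:00-09:30.
Grace ∩ Carol ∩ Alice ∩ Ravi ∩ Quinn: ∅.
Grace ∩ Carol ∩ Alice ∩ Ravi ∩ Quinn ∩ Farrukh: ∅.
Grace ∩ Carol ∩ Alice ∩ Ravi ∩ Quinn ∩ Farrukh ∩ Ines: ∅.
There is no time when everyone is free.
No common window is at least 60 minutes long.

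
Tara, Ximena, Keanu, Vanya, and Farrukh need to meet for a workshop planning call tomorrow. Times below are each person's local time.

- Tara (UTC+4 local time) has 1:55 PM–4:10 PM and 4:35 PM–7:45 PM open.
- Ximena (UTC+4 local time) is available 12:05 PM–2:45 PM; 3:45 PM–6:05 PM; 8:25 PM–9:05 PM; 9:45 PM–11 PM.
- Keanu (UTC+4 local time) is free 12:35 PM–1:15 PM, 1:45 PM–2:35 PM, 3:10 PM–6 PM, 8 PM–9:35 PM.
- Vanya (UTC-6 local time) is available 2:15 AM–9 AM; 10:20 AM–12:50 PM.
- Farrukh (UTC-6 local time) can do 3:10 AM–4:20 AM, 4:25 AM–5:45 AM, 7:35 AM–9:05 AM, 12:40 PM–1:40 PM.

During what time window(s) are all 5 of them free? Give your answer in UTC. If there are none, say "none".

Tara in UTC: 09:55-12:10, 12:35-15:45 (subtract 4h to convert from UTC+4).
Ximena in UTC: 08:05-10:45, 11:45-14:05, 16:25-17:05, 17:45-19:00 (subtract 4h to convert from UTC+4).
Keanu in UTC: 08:35-09:15, 09:45-10:35, 11:10-14:00, 16:00-17:35 (subtract 4h to convert from UTC+4).
Vanya in UTC: 08:15-15:00, 16:20-18:50 (add 6h to convert from UTC-6).
Farrukh in UTC: 09:10-10:20, 10:25-11:45, 13:35-15:05, 18:40-19:40 (add 6h to convert from UTC-6).
Tara ∩ Ximena: 09:55-10:45, 11:45-12:10, 12:35-14:05.
Tara ∩ Ximena ∩ Keanu: 09:55-10:35, 11:45-12:10, 12:35-14:00.
Tara ∩ Ximena ∩ Keanu ∩ Vanya: 09:55-10:35, 11:45-12:10, 12:35-14:00.
Tara ∩ Ximena ∩ Keanu ∩ Vanya ∩ Farrukh: 09:55-10:20, 10:25-10:35, 13:35-14:00.

09:55-10:20, 10:25-10:35, 13:35-14:00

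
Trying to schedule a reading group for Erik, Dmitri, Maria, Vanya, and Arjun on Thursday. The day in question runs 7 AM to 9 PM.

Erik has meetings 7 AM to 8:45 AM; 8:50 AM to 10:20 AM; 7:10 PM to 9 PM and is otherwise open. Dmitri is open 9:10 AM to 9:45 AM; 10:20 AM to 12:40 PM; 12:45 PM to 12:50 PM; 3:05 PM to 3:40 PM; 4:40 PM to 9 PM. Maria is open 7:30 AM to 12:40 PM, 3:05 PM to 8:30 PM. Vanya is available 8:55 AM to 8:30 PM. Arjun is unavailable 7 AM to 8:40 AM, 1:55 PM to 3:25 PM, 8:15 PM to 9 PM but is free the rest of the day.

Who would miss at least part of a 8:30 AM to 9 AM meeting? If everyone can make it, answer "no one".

Erik free: 08:45-08:50, 10:20-19:10 (invert busy blocks within the working day).
Dmitri free: 09:10-09:45, 10:20-12:40, 12:45-12:50, 15:05-15:40, 16:40-21:00.
Maria free: 07:30-12:40, 15:05-20:30.
Vanya free: 08:55-20:30.
Arjun free: 08:40-13:55, 15:25-20:15 (invert busy blocks within the working day).
Erik: not fully free for 08:30-09:00. Dmitri: not fully free for 08:30-09:00. Maria: free for 08:30-09:00. Vanya: not fully free for 08:30-09:00. Arjun: not fully free for 08:30-09:00.

Arjun, Dmitri, Erik, Vanya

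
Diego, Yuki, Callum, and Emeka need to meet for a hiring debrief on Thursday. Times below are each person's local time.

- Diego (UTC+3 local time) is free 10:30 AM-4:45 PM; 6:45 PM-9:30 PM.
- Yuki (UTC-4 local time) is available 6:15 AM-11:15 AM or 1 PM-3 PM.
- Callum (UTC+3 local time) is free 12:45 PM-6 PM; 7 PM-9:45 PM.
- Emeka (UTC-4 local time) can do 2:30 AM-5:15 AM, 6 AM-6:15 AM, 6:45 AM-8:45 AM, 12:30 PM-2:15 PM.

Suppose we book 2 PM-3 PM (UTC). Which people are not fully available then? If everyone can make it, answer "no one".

Diego in UTC: 07:30-13:45, 15:45-18:30 (subtract 3h to convert from UTC+3).
Yuki in UTC: 10:15-15:15, 17:00-19:00 (add 4h to convert from UTC-4).
Callum in UTC: 09:45-15:00, 16:00-18:45 (subtract 3h to convert from UTC+3).
Emeka in UTC: 06:30-09:15, 10:00-10:15, 10:45-12:45, 16:30-18:15 (add 4h to convert from UTC-4).
Diego: not fully free for 14:00-15:00. Yuki: free for 14:00-15:00. Callum: free for 14:00-15:00. Emeka: not fully free for 14:00-15:00.

Diego, Emeka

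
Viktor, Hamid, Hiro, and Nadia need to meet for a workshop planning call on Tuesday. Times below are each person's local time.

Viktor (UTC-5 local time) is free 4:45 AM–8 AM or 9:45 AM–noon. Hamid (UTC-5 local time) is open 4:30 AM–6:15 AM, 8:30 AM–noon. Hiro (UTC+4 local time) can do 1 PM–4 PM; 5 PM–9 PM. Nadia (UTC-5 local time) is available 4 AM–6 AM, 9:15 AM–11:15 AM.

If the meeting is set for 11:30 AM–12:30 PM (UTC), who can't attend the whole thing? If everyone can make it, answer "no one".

Viktor in UTC: 09:45-13:00, 14:45-17:00 (add 5h to convert from UTC-5).
Hamid in UTC: 09:30-11:15, 13:30-17:00 (add 5h to convert from UTC-5).
Hiro in UTC: 09:00-12:00, 13:00-17:00 (subtract 4h to convert from UTC+4).
Nadia in UTC: 09:00-11:00, 14:15-16:15 (add 5h to convert from UTC-5).
Viktor: free for 11:30-12:30. Hamid: not fully free for 11:30-12:30. Hiro: not fully free for 11:30-12:30. Nadia: not fully free for 11:30-12:30.

Hamid, Hiro, Nadia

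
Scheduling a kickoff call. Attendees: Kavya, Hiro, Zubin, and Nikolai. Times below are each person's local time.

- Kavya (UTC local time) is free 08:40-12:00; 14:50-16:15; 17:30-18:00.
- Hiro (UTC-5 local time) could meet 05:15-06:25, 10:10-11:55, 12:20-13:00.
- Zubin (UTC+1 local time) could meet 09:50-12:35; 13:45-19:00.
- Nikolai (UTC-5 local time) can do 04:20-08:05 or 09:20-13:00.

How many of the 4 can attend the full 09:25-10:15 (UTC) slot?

Kavya in UTC: 08:40-12:00, 14:50-16:15, 17:30-18:00.
Hiro in UTC: 10:15-11:25, 15:10-16:55, 17:20-18:00 (add 5h to convert from UTC-5).
Zubin in UTC: 08:50-11:35, 12:45-18:00 (subtract 1h to convert from UTC+1).
Nikolai in UTC: 09:20-13:05, 14:20-18:00 (add 5h to convert from UTC-5).
Kavya, Zubin, and Nikolai can make the full 09:25-10:15 slot — that's 3.

3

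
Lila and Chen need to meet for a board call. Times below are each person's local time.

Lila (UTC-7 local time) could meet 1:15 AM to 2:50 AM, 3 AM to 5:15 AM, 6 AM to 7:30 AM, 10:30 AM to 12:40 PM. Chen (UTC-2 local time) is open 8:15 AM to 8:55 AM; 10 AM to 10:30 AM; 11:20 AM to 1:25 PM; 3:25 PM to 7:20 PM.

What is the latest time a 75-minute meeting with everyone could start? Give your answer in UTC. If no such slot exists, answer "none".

Lila in UTC: 08:15-09:50, 10:00-12:15, 13:00-14:30, 17:30-19:40 (add 7h to convert from UTC-7).
Chen in UTC: 10:15-10:55, 12:00-12:30, 13:20-15:25, 17:25-21:20 (add 2h to convert from UTC-2).
Lila ∩ Chen: 10:15-10:55, 12:00-12:15, 13:20-14:30, 17:30-19:40.
The last common window of at least 75 minutes is 17:30-19:40; a 75-minute meeting can start as late as 18:25 and still end by 19:40.

18:25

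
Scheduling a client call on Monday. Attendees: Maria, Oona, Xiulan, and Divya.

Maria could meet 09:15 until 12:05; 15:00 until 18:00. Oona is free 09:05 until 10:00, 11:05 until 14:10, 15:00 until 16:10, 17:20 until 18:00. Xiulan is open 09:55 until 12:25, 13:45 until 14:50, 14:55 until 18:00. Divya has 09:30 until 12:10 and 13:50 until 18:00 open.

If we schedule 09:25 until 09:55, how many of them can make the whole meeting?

Maria and Oona can make the full 09:25-09:55 slot — that's 2.

2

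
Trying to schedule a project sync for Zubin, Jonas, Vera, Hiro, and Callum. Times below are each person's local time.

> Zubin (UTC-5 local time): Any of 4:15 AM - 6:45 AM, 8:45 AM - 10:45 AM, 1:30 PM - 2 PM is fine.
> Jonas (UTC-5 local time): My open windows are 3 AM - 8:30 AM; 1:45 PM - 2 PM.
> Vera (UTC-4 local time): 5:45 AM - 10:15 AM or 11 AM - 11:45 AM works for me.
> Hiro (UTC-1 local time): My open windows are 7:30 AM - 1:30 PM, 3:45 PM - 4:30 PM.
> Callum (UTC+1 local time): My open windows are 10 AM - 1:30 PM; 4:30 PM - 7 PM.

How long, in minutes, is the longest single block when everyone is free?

Zubin in UTC: 09:15-11:45, 13:45-15:45, 18:30-19:00 (add 5h to convert from UTC-5).
Jonas in UTC: 08:00-13:30, 18:45-19:00 (add 5h to convert from UTC-5).
Vera in UTC: 09:45-14:15, 15:00-15:45 (add 4h to convert from UTC-4).
Hiro in UTC: 08:30-14:30, 16:45-17:30 (add 1h to convert from UTC-1).
Callum in UTC: 09:00-12:30, 15:30-18:00 (subtract 1h to convert from UTC+1).
Zubin ∩ Jonas: 09:15-11:45, 18:45-19:00.
Zubin ∩ Jonas ∩ Vera: 09:45-11:45.
Zubin ∩ Jonas ∩ Vera ∩ Hiro: 09:45-11:45.
Zubin ∩ Jonas ∩ Vera ∩ Hiro ∩ Callum: 09:45-11:45.
The longest is 09:45-11:45 at 120 minutes.

120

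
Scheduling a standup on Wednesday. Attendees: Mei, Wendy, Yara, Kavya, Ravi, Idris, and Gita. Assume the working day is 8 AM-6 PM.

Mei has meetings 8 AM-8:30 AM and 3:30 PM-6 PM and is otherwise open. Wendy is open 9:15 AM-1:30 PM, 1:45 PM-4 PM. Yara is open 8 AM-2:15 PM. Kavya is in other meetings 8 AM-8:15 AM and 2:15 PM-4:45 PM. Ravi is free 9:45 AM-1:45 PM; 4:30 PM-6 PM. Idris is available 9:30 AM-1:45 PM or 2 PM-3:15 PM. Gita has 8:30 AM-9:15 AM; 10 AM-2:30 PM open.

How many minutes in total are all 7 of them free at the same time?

Mei free: 08:30-15:30 (invert busy blocks within the working day).
Wendy free: 09:15-13:30, 13:45-16:00.
Yara free: 08:00-14:15.
Kavya free: 08:15-14:15, 16:45-18:00 (invert busy blocks within the working day).
Ravi free: 09:45-13:45, 16:30-18:00.
Idris free: 09:30-13:45, 14:00-15:15.
Gita free: 08:30-09:15, 10:00-14:30.
Mei ∩ Wendy: 09:15-13:30, 13:45-15:30.
Mei ∩ Wendy ∩ Yara: 09:15-13:30, 13:45-14:15.
Mei ∩ Wendy ∩ Yara ∩ Kavya: 09:15-13:30, 13:45-14:15.
Mei ∩ Wendy ∩ Yara ∩ Kavya ∩ Ravi: 09:45-13:30.
Mei ∩ Wendy ∩ Yara ∩ Kavya ∩ Ravi ∩ Idris: 09:45-13:30.
Mei ∩ Wendy ∩ Yara ∩ Kavya ∩ Ravi ∩ Idris ∩ Gita: 10:00-13:30.
So the common availability across everyone is 10:00-13:30.
That's a single block of 210 minutes.

210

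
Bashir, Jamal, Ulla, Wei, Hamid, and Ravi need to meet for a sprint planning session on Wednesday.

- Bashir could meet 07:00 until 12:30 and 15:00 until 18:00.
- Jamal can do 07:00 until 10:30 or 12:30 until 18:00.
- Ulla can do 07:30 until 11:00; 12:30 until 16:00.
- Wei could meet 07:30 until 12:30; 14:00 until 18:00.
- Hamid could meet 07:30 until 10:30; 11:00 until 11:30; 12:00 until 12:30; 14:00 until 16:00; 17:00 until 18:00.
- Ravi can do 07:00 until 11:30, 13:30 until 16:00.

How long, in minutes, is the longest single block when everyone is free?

Bashir ∩ Jamal: 07:00-10:30, 15:00-18:00.
Bashir ∩ Jamal ∩ Ulla: 07:30-10:30, 15:00-16:00.
Bashir ∩ Jamal ∩ Ulla ∩ Wei: 07:30-10:30, 15:00-16:00.
Bashir ∩ Jamal ∩ Ulla ∩ Wei ∩ Hamid: 07:30-10:30, 15:00-16:00.
Bashir ∩ Jamal ∩ Ulla ∩ Wei ∩ Hamid ∩ Ravi: 07:30-10:30, 15:00-16:00.
So the common availability across everyone is 07:30-10:30, 15:00-16:00.
The longest is 07:30-10:30 at 180 minutes.

180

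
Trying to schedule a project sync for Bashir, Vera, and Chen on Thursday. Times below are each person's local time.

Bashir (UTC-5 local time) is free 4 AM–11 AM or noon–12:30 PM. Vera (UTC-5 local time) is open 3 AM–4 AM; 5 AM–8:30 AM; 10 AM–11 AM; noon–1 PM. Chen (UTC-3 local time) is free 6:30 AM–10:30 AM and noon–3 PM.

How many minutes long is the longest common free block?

210

Bashir in UTC: 09:00-16:00, 17:00-17:30 (add 5h to convert from UTC-5).
Vera in UTC: 08:00-09:00, 10:00-13:30, 15:00-16:00, 17:00-18:00 (add 5h to convert from UTC-5).
Chen in UTC: 09:30-13:30, 15:00-18:00 (add 3h to convert from UTC-3).
Bashir ∩ Vera: 10:00-13:30, 15:00-16:00, 17:00-17:30.
Bashir ∩ Vera ∩ Chen: 10:00-13:30, 15:00-16:00, 17:00-17:30.
The longest is 10:00-13:30 at 210 minutes.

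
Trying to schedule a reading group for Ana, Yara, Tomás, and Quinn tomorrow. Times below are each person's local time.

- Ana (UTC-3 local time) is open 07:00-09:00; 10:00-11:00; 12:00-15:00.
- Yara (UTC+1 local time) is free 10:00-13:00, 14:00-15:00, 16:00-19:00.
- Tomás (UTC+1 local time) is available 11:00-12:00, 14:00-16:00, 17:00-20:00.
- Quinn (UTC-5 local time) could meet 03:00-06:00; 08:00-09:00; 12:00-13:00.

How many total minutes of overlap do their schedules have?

Ana in UTC: 10:00-12:00, 13:00-14:00, 15:00-18:00 (add 3h to convert from UTC-3).
Yara in UTC: 09:00-12:00, 13:00-14:00, 15:00-18:00 (subtract 1h to convert from UTC+1).
Tomás in UTC: 10:00-11:00, 13:00-15:00, 16:00-19:00 (subtract 1h to convert from UTC+1).
Quinn in UTC: 08:00-11:00, 13:00-14:00, 17:00-18:00 (add 5h to convert from UTC-5).
Ana ∩ Yara: 10:00-12:00, 13:00-14:00, 15:00-18:00.
Ana ∩ Yara ∩ Tomás: 10:00-11:00, 13:00-14:00, 16:00-18:00.
Ana ∩ Yara ∩ Tomás ∩ Quinn: 10:00-11:00, 13:00-14:00, 17:00-18:00.
So the common availability across everyone is 10:00-11:00, 13:00-14:00, 17:00-18:00.
Summing the common windows: 60 + 60 + 60 = 180 minutes.

180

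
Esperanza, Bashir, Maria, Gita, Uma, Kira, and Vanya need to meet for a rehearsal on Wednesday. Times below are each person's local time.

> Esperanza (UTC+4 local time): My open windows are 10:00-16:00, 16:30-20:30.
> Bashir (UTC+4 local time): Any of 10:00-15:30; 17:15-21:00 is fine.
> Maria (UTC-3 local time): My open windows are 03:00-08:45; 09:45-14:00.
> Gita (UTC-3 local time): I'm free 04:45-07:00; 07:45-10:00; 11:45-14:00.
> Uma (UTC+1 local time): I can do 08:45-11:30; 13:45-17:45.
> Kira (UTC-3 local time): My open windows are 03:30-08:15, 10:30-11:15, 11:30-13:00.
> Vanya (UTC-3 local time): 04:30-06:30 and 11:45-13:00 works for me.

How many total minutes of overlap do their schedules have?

Esperanza in UTC: 06:00-12:00, 12:30-16:30 (subtract 4h to convert from UTC+4).
Bashir in UTC: 06:00-11:30, 13:15-17:00 (subtract 4h to convert from UTC+4).
Maria in UTC: 06:00-11:45, 12:45-17:00 (add 3h to convert from UTC-3).
Gita in UTC: 07:45-10:00, 10:45-13:00, 14:45-17:00 (add 3h to convert from UTC-3).
Uma in UTC: 07:45-10:30, 12:45-16:45 (subtract 1h to convert from UTC+1).
Kira in UTC: 06:30-11:15, 13:30-14:15, 14:30-16:00 (add 3h to convert from UTC-3).
Vanya in UTC: 07:30-09:30, 14:45-16:00 (add 3h to convert from UTC-3).
Esperanza ∩ Bashir: 06:00-11:30, 13:15-16:30.
Esperanza ∩ Bashir ∩ Maria: 06:00-11:30, 13:15-16:30.
Esperanza ∩ Bashir ∩ Maria ∩ Gita: 07:45-10:00, 10:45-11:30, 14:45-16:30.
Esperanza ∩ Bashir ∩ Maria ∩ Gita ∩ Uma: 07:45-10:00, 14:45-16:30.
Esperanza ∩ Bashir ∩ Maria ∩ Gita ∩ Uma ∩ Kira: 07:45-10:00, 14:45-16:00.
Esperanza ∩ Bashir ∩ Maria ∩ Gita ∩ Uma ∩ Kira ∩ Vanya: 07:45-09:30, 14:45-16:00.
Summing the common windows: 105 + 75 = 180 minutes.

180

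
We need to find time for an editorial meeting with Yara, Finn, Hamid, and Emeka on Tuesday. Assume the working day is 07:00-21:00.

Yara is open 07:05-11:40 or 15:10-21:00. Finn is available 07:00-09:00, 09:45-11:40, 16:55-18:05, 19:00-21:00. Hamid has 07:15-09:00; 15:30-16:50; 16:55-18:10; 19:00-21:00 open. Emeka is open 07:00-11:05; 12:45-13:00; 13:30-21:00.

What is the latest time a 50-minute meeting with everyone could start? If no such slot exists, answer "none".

Yara ∩ Finn: 07:05-09:00, 09:45-11:40, 16:55-18:05, 19:00-21:00.
Yara ∩ Finn ∩ Hamid: 07:15-09:00, 16:55-18:05, 19:00-21:00.
Yara ∩ Finn ∩ Hamid ∩ Emeka: 07:15-09:00, 16:55-18:05, 19:00-21:00.
The last common window of at least 50 minutes is 19:00-21:00; a 50-minute meeting can start as late as 20:10 and still end by 21:00.

20:10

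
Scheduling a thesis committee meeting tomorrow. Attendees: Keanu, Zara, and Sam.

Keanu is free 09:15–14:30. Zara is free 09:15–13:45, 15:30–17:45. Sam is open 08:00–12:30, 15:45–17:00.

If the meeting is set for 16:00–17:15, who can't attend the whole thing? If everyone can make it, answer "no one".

Keanu, Sam

Keanu: not fully free for 16:00-17:15. Zara: free for 16:00-17:15. Sam: not fully free for 16:00-17:15.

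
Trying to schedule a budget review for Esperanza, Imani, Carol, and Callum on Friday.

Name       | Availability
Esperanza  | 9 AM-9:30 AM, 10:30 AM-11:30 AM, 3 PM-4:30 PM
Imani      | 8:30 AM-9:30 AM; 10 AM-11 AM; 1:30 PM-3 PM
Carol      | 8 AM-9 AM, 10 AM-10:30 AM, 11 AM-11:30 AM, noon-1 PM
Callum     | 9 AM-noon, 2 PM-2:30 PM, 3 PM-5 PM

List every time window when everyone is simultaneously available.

Esperanza ∩ Imani: 09:00-09:30, 10:30-11:00.
Esperanza ∩ Imani ∩ Carol: ∅.
Esperanza ∩ Imani ∩ Carol ∩ Callum: ∅.
There is no time when everyone is free.

none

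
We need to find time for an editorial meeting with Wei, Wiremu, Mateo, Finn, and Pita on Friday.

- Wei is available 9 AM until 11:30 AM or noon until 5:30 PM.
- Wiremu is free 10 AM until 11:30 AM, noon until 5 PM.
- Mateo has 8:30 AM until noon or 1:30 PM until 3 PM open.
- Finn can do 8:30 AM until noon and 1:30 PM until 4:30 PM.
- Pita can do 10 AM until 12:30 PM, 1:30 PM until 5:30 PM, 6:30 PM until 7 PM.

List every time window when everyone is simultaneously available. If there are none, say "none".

10:00-11:30, 13:30-15:00

Wei ∩ Wiremu: 10:00-11:30, 12:00-17:00.
Wei ∩ Wiremu ∩ Mateo: 10:00-11:30, 13:30-15:00.
Wei ∩ Wiremu ∩ Mateo ∩ Finn: 10:00-11:30, 13:30-15:00.
Wei ∩ Wiremu ∩ Mateo ∩ Finn ∩ Pita: 10:00-11:30, 13:30-15:00.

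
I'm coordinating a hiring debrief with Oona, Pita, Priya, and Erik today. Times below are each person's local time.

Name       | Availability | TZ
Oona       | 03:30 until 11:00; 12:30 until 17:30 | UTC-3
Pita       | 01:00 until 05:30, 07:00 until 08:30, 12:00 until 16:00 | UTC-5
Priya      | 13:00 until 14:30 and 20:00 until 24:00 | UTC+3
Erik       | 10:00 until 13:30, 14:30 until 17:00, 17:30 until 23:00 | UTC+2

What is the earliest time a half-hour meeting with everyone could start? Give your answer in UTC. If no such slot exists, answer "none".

10:00

Oona in UTC: 06:30-14:00, 15:30-20:30 (add 3h to convert from UTC-3).
Pita in UTC: 06:00-10:30, 12:00-13:30, 17:00-21:00 (add 5h to convert from UTC-5).
Priya in UTC: 10:00-11:30, 17:00-21:00 (subtract 3h to convert from UTC+3).
Erik in UTC: 08:00-11:30, 12:30-15:00, 15:30-21:00 (subtract 2h to convert from UTC+2).
Oona ∩ Pita: 06:30-10:30, 12:00-13:30, 17:00-20:30.
Oona ∩ Pita ∩ Priya: 10:00-10:30, 17:00-20:30.
Oona ∩ Pita ∩ Priya ∩ Erik: 10:00-10:30, 17:00-20:30.
Those are the intersection windows.
The first common window of at least 30 minutes is 10:00-10:30, so the earliest start is 10:00.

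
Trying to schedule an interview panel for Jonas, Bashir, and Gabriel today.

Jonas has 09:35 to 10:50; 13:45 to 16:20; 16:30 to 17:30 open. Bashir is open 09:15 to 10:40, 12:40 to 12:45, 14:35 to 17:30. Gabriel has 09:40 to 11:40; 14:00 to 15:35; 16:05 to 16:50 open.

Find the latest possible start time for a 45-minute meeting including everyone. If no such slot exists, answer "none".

14:50

Jonas ∩ Bashir: 09:35-10:40, 14:35-16:20, 16:30-17:30.
Jonas ∩ Bashir ∩ Gabriel: 09:40-10:40, 14:35-15:35, 16:05-16:20, 16:30-16:50.
The last common window of at least 45 minutes is 14:35-15:35; a 45-minute meeting can start as late as 14:50 and still end by 15:35.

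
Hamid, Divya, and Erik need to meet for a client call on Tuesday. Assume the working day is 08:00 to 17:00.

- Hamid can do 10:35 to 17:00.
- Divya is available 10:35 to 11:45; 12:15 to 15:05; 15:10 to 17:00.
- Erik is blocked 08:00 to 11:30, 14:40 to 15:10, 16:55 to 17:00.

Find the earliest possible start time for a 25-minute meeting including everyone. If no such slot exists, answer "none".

12:15

Hamid free: 10:35-17:00.
Divya free: 10:35-11:45, 12:15-15:05, 15:10-17:00.
Erik free: 11:30-14:40, 15:10-16:55 (invert busy blocks within the working day).
Hamid ∩ Divya: 10:35-11:45, 12:15-15:05, 15:10-17:00.
Hamid ∩ Divya ∩ Erik: 11:30-11:45, 12:15-14:40, 15:10-16:55.
The first common window of at least 25 minutes is 12:15-14:40, so the earliest start is 12:15.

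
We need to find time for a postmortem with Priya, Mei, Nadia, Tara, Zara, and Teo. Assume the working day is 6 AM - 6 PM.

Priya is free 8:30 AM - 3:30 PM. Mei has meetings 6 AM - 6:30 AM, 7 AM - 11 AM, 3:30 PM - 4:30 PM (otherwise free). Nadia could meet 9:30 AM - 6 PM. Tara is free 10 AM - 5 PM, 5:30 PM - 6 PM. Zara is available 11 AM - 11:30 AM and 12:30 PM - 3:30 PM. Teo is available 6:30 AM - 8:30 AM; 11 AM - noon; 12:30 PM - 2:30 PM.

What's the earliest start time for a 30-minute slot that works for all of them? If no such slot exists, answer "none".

Priya free: 08:30-15:30.
Mei free: 06:30-07:00, 11:00-15:30, 16:30-18:00 (invert busy blocks within the working day).
Nadia free: 09:30-18:00.
Tara free: 10:00-17:00, 17:30-18:00.
Zara free: 11:00-11:30, 12:30-15:30.
Teo free: 06:30-08:30, 11:00-12:00, 12:30-14:30.
Priya ∩ Mei: 11:00-15:30.
Priya ∩ Mei ∩ Nadia: 11:00-15:30.
Priya ∩ Mei ∩ Nadia ∩ Tara: 11:00-15:30.
Priya ∩ Mei ∩ Nadia ∩ Tara ∩ Zara: 11:00-11:30, 12:30-15:30.
Priya ∩ Mei ∩ Nadia ∩ Tara ∩ Zara ∩ Teo: 11:00-11:30, 12:30-14:30.
The first common window of at least 30 minutes is 11:00-11:30, so the earliest start is 11:00.

11:00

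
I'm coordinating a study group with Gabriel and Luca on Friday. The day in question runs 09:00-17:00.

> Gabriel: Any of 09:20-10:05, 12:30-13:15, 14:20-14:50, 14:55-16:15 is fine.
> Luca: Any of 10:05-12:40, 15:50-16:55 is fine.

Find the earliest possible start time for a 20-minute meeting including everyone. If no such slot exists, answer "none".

Gabriel ∩ Luca: 12:30-12:40, 15:50-16:15.
The first common window of at least 20 minutes is 15:50-16:15, so the earliest start is 15:50.

15:50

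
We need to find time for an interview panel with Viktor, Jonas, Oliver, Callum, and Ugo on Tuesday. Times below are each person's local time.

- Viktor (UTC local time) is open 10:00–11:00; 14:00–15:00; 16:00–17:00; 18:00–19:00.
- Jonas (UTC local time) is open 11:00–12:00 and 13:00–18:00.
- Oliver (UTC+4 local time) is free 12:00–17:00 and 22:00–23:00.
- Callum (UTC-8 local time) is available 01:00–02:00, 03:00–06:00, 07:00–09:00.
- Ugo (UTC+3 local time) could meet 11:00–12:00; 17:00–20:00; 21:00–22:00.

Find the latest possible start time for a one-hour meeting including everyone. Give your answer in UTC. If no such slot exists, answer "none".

none

Viktor in UTC: 10:00-11:00, 14:00-15:00, 16:00-17:00, 18:00-19:00.
Jonas in UTC: 11:00-12:00, 13:00-18:00.
Oliver in UTC: 08:00-13:00, 18:00-19:00 (subtract 4h to convert from UTC+4).
Callum in UTC: 09:00-10:00, 11:00-14:00, 15:00-17:00 (add 8h to convert from UTC-8).
Ugo in UTC: 08:00-09:00, 14:00-17:00, 18:00-19:00 (subtract 3h to convert from UTC+3).
Viktor ∩ Jonas: 14:00-15:00, 16:00-17:00.
Viktor ∩ Jonas ∩ Oliver: ∅.
Viktor ∩ Jonas ∩ Oliver ∩ Callum: ∅.
Viktor ∩ Jonas ∩ Oliver ∩ Callum ∩ Ugo: ∅.
There is no time when everyone is free.
No common window is at least 60 minutes long.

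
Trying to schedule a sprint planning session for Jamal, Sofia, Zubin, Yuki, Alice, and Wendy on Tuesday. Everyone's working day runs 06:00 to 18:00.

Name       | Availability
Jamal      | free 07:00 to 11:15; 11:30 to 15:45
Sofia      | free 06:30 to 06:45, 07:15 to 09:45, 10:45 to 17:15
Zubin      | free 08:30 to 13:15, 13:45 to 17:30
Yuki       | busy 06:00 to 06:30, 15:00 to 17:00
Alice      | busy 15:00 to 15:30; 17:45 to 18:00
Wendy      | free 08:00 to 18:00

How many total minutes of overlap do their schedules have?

285

Jamal free: 07:00-11:15, 11:30-15:45.
Sofia free: 06:30-06:45, 07:15-09:45, 10:45-17:15.
Zubin free: 08:30-13:15, 13:45-17:30.
Yuki free: 06:30-15:00, 17:00-18:00 (invert busy blocks within the working day).
Alice free: 06:00-15:00, 15:30-17:45 (invert busy blocks within the working day).
Wendy free: 08:00-18:00.
Jamal ∩ Sofia: 07:15-09:45, 10:45-11:15, 11:30-15:45.
Jamal ∩ Sofia ∩ Zubin: 08:30-09:45, 10:45-11:15, 11:30-13:15, 13:45-15:45.
Jamal ∩ Sofia ∩ Zubin ∩ Yuki: 08:30-09:45, 10:45-11:15, 11:30-13:15, 13:45-15:00.
Jamal ∩ Sofia ∩ Zubin ∩ Yuki ∩ Alice: 08:30-09:45, 10:45-11:15, 11:30-13:15, 13:45-15:00.
Jamal ∩ Sofia ∩ Zubin ∩ Yuki ∩ Alice ∩ Wendy: 08:30-09:45, 10:45-11:15, 11:30-13:15, 13:45-15:00.
Those are the intersection windows.
Summing the common windows: 75 + 30 + 105 + 75 = 285 minutes.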